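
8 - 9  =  - 1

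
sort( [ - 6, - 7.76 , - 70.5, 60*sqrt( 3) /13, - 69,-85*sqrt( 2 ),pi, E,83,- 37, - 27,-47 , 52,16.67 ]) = [-85*sqrt( 2), - 70.5, - 69, - 47,  -  37, - 27, -7.76, - 6  ,  E  ,  pi,60*sqrt( 3 ) /13,16.67,52,83]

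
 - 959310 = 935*( - 1026 )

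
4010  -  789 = 3221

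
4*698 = 2792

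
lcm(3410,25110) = 276210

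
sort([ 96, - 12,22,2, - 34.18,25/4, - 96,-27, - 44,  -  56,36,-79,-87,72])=[ - 96, -87, - 79, -56, - 44,  -  34.18, - 27, - 12, 2,25/4,22,  36, 72,  96 ] 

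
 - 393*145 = -56985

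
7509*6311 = 47389299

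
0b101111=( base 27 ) 1K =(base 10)47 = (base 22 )23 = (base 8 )57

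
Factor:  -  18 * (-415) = 7470  =  2^1*3^2*5^1*83^1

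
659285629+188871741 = 848157370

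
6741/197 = 6741/197  =  34.22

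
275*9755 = 2682625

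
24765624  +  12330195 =37095819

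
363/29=12 + 15/29= 12.52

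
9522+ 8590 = 18112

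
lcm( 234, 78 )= 234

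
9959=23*433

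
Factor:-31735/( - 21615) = 3^( - 1)*131^( - 1) * 577^1 = 577/393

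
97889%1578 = 53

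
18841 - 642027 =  - 623186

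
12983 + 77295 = 90278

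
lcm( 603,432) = 28944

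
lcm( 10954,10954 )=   10954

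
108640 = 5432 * 20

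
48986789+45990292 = 94977081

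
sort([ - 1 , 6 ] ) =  [  -  1 , 6 ] 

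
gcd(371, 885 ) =1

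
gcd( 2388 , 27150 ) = 6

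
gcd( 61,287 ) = 1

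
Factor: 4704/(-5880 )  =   - 4/5 = - 2^2 * 5^( -1 )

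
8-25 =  - 17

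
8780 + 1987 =10767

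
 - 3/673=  - 1+670/673  =  - 0.00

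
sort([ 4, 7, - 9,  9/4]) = [-9, 9/4, 4,7]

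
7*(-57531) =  - 402717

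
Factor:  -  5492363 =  - 31^1*177173^1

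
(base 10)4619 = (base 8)11013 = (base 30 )53t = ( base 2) 1001000001011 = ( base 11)351a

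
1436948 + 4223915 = 5660863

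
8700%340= 200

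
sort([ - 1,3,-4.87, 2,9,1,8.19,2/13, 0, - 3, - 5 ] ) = [ - 5, - 4.87, - 3,-1,0, 2/13, 1,2,3,8.19,9 ] 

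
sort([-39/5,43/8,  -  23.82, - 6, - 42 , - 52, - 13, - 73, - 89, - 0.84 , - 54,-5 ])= [ - 89,-73, - 54, - 52, - 42, - 23.82, - 13,-39/5, - 6, - 5 , -0.84,43/8] 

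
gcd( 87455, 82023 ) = 1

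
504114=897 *562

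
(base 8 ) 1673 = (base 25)1D5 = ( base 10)955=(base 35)RA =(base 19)2c5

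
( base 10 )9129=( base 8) 21651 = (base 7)35421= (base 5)243004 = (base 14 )3481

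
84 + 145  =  229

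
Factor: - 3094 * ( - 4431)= 13709514 = 2^1*3^1*7^2*13^1*17^1*211^1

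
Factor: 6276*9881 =62013156 = 2^2*3^1*41^1*241^1*523^1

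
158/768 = 79/384 = 0.21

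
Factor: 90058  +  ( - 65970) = 24088 = 2^3 *3011^1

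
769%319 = 131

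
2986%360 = 106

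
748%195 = 163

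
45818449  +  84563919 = 130382368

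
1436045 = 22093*65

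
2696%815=251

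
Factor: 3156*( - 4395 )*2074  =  - 2^3 * 3^2*5^1*17^1*61^1*263^1 * 293^1 =-28767665880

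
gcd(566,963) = 1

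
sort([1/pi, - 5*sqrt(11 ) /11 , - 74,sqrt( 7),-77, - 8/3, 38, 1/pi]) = [ - 77,- 74, - 8/3,-5*sqrt( 11 ) /11,1/pi, 1/pi,sqrt( 7), 38]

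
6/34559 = 6/34559 = 0.00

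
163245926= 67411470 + 95834456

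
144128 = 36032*4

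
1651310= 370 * 4463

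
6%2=0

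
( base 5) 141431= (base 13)2893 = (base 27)817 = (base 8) 13352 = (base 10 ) 5866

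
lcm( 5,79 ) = 395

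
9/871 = 9/871=0.01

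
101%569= 101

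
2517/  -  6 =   -  420 + 1/2   =  -  419.50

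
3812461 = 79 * 48259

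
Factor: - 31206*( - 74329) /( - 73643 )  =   - 2^1*3^1*7^1*239^1*311^1*743^1*73643^(-1) = -2319510774/73643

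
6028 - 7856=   -  1828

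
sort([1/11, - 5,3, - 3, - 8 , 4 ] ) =[ - 8, - 5 , - 3,1/11,3,4] 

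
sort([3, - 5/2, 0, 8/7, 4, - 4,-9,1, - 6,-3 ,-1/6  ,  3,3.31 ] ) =[ - 9,-6,  -  4, - 3, - 5/2,-1/6, 0, 1,8/7, 3, 3, 3.31, 4] 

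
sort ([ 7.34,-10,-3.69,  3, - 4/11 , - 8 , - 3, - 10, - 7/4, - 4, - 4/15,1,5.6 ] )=[ - 10, - 10 ,  -  8,  -  4 , - 3.69,  -  3,  -  7/4, - 4/11,- 4/15,1 , 3 , 5.6, 7.34] 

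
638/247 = 2+144/247 = 2.58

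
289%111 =67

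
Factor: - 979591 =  - 17^1*29^1*1987^1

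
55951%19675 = 16601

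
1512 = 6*252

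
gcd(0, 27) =27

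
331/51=6 + 25/51 = 6.49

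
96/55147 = 96/55147 = 0.00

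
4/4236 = 1/1059 = 0.00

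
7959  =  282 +7677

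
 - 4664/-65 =4664/65 = 71.75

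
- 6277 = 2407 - 8684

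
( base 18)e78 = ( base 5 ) 122140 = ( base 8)11076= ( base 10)4670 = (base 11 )3566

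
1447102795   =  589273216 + 857829579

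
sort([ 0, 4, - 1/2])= [ - 1/2, 0, 4 ]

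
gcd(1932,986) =2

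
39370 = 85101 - 45731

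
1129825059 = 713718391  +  416106668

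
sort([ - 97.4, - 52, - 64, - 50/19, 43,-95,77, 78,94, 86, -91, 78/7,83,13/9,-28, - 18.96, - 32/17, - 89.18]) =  [ - 97.4 ,-95, - 91 , - 89.18, - 64,  -  52, - 28,-18.96, - 50/19, - 32/17, 13/9, 78/7, 43, 77 , 78,83, 86,94 ] 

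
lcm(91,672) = 8736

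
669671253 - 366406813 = 303264440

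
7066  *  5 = 35330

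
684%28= 12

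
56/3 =56/3  =  18.67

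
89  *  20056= 1784984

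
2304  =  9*256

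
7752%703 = 19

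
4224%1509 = 1206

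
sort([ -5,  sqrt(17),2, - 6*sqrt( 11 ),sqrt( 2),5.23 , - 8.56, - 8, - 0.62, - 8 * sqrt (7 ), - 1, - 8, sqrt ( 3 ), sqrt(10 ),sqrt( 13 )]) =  [ - 8*sqrt(7 ),  -  6*sqrt( 11 ),-8.56, - 8,-8, - 5, - 1, - 0.62,sqrt( 2), sqrt(3),2 , sqrt(10 ),sqrt( 13),sqrt( 17 ),5.23 ] 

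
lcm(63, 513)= 3591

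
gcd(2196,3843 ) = 549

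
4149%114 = 45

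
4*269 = 1076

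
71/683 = 71/683 = 0.10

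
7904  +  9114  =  17018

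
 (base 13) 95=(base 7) 233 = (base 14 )8a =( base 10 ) 122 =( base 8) 172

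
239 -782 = - 543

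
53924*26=1402024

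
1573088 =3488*451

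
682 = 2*341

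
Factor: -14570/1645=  - 62/7 = - 2^1*7^ ( - 1)*31^1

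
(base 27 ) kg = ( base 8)1054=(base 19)1a5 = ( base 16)22C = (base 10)556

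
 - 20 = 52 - 72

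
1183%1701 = 1183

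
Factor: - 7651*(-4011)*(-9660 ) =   -  2^2*3^2*5^1*7^3*23^1*191^1*1093^1 =- 296447635260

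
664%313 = 38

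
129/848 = 129/848=0.15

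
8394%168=162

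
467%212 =43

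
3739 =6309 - 2570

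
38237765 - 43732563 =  - 5494798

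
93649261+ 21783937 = 115433198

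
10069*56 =563864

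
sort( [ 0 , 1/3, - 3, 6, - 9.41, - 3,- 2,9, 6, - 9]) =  [  -  9.41, - 9, - 3 , - 3, - 2, 0 , 1/3,6,6,9]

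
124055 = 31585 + 92470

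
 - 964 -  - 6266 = 5302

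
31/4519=31/4519 =0.01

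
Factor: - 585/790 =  - 117/158 =- 2^(  -  1) * 3^2*13^1*79^(-1 ) 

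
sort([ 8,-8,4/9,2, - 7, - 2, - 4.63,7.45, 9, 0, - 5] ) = [ - 8,  -  7,  -  5, - 4.63, - 2 , 0, 4/9, 2,  7.45 , 8,9 ] 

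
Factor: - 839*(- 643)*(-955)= - 515200535 = - 5^1*191^1*643^1*839^1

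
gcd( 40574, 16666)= 2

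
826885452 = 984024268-157138816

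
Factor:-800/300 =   -  2^3*3^(-1 )  =  - 8/3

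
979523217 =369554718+609968499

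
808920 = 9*89880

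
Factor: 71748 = 2^2 * 3^2*1993^1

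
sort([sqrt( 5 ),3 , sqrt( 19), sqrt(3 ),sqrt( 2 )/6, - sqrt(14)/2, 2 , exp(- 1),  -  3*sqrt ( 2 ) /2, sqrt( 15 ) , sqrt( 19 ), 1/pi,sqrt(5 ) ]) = [ - 3*sqrt( 2 ) /2, - sqrt( 14 )/2,sqrt ( 2) /6 , 1/pi , exp( - 1 ), sqrt( 3), 2,sqrt( 5),  sqrt(5) , 3, sqrt(15),sqrt(19),sqrt ( 19)]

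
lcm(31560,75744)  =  378720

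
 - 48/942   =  -1 + 149/157= -0.05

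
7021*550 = 3861550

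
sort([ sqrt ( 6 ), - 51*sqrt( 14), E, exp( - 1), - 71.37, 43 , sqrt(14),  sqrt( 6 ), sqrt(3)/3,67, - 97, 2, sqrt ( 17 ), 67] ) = [ - 51*sqrt(14), - 97,-71.37, exp ( - 1), sqrt( 3)/3, 2,sqrt(6), sqrt( 6 ),E, sqrt(14), sqrt(  17), 43,67,67 ] 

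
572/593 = 572/593  =  0.96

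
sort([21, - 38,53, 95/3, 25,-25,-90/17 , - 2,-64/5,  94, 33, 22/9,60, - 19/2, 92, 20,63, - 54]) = [ - 54 , - 38, -25, - 64/5, - 19/2, -90/17, - 2, 22/9, 20,21, 25, 95/3,33, 53,60,63,92, 94]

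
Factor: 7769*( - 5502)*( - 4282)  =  183034252716 = 2^2*3^1 * 7^1*17^1 * 131^1 * 457^1 * 2141^1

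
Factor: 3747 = 3^1*1249^1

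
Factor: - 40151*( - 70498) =2830565198  =  2^1*101^1 * 349^1*40151^1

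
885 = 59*15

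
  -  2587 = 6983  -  9570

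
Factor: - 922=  - 2^1*461^1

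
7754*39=302406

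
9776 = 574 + 9202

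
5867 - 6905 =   -  1038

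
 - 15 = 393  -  408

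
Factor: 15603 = 3^1*7^1*743^1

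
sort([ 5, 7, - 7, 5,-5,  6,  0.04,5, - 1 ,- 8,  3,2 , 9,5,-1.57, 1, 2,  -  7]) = [-8, - 7 ,-7, - 5 , - 1.57,- 1, 0.04,1,2, 2,3,5,5, 5,  5 , 6,7,9]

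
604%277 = 50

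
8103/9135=2701/3045 = 0.89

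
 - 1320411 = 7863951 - 9184362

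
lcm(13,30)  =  390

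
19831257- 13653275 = 6177982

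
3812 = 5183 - 1371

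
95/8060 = 19/1612 = 0.01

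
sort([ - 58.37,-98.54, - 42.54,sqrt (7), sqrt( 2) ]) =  [ - 98.54, - 58.37,-42.54, sqrt( 2 ), sqrt(7) ]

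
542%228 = 86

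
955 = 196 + 759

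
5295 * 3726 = 19729170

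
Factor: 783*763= 3^3 * 7^1*29^1*109^1 = 597429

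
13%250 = 13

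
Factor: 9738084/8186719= 2^2 * 3^1 * 29^1 * 27983^1*8186719^( - 1 ) 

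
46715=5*9343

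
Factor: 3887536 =2^4*242971^1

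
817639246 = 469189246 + 348450000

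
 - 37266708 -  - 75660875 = 38394167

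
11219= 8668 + 2551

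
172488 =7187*24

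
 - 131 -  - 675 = 544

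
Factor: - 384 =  - 2^7*3^1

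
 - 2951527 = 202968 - 3154495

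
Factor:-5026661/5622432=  - 2^( - 5)*3^( - 1 )*58567^( - 1) *5026661^1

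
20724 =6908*3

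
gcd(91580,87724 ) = 964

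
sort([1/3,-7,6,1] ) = [ - 7, 1/3,  1,6 ] 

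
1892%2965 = 1892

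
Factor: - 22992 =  - 2^4*3^1*479^1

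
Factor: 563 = 563^1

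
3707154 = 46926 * 79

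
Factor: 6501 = 3^1  *  11^1*197^1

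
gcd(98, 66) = 2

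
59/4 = 14 + 3/4=14.75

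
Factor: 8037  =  3^2*19^1*47^1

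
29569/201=29569/201= 147.11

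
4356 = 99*44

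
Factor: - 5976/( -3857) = 2^3*3^2*7^( - 1)*19^( - 1)*29^( - 1 ) * 83^1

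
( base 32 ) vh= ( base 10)1009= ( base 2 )1111110001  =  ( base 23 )1KK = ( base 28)181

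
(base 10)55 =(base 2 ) 110111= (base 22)2B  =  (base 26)23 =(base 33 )1m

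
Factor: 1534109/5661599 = 97^( - 1 )*443^1 * 3463^1 * 58367^( -1) 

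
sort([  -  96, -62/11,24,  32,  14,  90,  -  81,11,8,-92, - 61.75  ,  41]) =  [-96, - 92, - 81,  -  61.75,-62/11, 8, 11,14 , 24 , 32,41,90 ] 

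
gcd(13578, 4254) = 6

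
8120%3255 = 1610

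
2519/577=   4 + 211/577=4.37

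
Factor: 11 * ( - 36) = -2^2*3^2* 11^1 = - 396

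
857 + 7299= 8156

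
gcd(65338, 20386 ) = 2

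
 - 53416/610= - 26708/305 = - 87.57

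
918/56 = 459/28= 16.39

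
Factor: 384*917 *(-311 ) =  - 2^7*3^1*7^1*131^1*311^1 = - 109511808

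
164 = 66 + 98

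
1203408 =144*8357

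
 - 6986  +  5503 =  - 1483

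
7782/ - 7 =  - 1112 + 2/7= - 1111.71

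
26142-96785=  - 70643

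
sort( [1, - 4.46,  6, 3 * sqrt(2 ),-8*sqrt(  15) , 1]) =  [ - 8* sqrt( 15), - 4.46 , 1, 1, 3*sqrt( 2), 6]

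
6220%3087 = 46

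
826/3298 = 413/1649  =  0.25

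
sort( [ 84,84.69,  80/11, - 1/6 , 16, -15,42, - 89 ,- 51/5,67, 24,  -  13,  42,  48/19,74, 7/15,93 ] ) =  [ - 89,- 15, - 13,-51/5, - 1/6, 7/15, 48/19, 80/11,16, 24, 42,42, 67,74, 84 , 84.69, 93]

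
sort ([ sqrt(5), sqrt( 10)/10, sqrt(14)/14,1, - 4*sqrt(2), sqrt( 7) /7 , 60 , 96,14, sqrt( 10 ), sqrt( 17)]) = [-4*sqrt( 2), sqrt( 14)/14,sqrt ( 10) /10,sqrt( 7 ) /7, 1, sqrt( 5),sqrt(10),sqrt(17),14 , 60,96]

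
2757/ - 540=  - 919/180 = -5.11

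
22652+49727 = 72379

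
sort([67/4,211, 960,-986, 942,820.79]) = [ - 986,67/4, 211  ,  820.79,942,  960 ] 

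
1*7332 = 7332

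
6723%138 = 99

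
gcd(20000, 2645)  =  5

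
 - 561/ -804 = 187/268 = 0.70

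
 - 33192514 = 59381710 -92574224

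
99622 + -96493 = 3129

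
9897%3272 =81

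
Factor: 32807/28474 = 2^( - 1 )  *23^(-1 )*53^1 = 53/46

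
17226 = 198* 87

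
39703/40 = 992 + 23/40 = 992.58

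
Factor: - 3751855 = - 5^1*431^1*1741^1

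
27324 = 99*276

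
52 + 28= 80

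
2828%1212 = 404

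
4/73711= 4/73711 = 0.00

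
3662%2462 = 1200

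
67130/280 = 959/4 = 239.75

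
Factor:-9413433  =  -3^2 *67^2*233^1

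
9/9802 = 9/9802 = 0.00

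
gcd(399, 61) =1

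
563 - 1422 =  - 859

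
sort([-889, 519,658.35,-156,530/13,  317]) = [  -  889, - 156,530/13, 317,519, 658.35] 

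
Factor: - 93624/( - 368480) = 2^( - 2)*3^1*5^ ( - 1 )*7^( - 2 ) * 83^1=249/980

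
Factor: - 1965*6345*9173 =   -  114368276025=-  3^4*5^2*47^1*131^1*9173^1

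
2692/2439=2692/2439= 1.10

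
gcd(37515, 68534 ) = 1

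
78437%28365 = 21707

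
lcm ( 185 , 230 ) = 8510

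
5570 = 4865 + 705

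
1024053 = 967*1059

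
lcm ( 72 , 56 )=504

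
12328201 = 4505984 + 7822217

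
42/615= 14/205 = 0.07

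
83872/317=83872/317 = 264.58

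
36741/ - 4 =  - 9186 + 3/4 = -9185.25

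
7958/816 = 3979/408 = 9.75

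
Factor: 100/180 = 3^(-2 )*5^1 = 5/9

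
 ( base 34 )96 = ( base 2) 100111000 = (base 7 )624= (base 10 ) 312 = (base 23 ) dd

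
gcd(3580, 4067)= 1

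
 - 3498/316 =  - 12 + 147/158 = - 11.07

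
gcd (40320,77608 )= 8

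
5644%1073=279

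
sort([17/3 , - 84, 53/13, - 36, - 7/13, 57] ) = [ - 84, -36, - 7/13, 53/13,17/3, 57] 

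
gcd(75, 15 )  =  15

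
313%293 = 20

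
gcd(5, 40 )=5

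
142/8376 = 71/4188 = 0.02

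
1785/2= 892+1/2 = 892.50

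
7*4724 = 33068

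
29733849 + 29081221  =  58815070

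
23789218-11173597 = 12615621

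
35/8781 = 35/8781 = 0.00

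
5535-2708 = 2827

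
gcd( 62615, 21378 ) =7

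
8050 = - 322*(  -  25 ) 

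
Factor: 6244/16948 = 7/19 = 7^1*19^( - 1 ) 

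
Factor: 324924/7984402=2^1*3^1* 27077^1*3992201^( - 1) = 162462/3992201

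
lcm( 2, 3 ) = 6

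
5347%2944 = 2403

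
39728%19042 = 1644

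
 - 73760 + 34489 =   -  39271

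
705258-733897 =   -  28639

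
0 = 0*2627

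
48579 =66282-17703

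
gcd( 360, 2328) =24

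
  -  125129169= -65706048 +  - 59423121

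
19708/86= 9854/43 = 229.16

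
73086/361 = 73086/361 = 202.45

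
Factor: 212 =2^2  *53^1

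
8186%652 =362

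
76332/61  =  1251 + 21/61   =  1251.34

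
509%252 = 5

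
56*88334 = 4946704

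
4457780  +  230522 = 4688302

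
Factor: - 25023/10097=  - 57/23=- 3^1*19^1*23^( - 1)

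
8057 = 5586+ 2471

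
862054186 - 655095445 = 206958741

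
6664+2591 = 9255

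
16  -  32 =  - 16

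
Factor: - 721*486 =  - 2^1*3^5 * 7^1*103^1 = - 350406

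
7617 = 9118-1501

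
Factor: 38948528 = 2^4*173^1 * 14071^1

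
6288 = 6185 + 103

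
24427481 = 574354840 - 549927359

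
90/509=90/509 = 0.18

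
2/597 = 2/597=0.00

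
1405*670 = 941350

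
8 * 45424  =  363392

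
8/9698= 4/4849 = 0.00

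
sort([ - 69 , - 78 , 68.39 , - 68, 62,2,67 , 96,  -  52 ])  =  [ -78,-69 , -68, - 52 , 2, 62,67, 68.39, 96] 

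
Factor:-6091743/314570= - 2^ (  -  1)*3^1 * 5^( - 1)*7^1*83^( - 1 )*379^(-1 )*290083^1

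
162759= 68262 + 94497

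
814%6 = 4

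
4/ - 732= - 1 + 182/183 = - 0.01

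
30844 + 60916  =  91760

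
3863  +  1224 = 5087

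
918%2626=918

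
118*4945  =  583510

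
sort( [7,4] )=[4, 7 ] 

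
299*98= 29302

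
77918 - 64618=13300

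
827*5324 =4402948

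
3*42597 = 127791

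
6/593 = 6/593 = 0.01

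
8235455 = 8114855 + 120600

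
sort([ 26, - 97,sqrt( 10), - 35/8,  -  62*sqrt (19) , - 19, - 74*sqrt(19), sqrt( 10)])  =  [ - 74*sqrt( 19),  -  62*sqrt( 19), - 97, - 19, - 35/8,sqrt ( 10),sqrt( 10),26]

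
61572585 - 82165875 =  - 20593290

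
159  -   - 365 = 524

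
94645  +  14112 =108757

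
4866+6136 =11002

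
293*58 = 16994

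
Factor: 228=2^2*3^1*19^1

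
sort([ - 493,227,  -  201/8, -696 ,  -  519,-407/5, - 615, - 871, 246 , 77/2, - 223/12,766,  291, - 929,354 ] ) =[- 929, - 871, -696, -615,- 519, - 493,-407/5, - 201/8 ,  -  223/12, 77/2, 227,  246,291, 354, 766 ]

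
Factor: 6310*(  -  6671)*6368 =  - 268054655680 = - 2^6*5^1*7^1*199^1*631^1*953^1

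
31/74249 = 31/74249  =  0.00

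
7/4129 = 7/4129 = 0.00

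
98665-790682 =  -692017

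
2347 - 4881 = -2534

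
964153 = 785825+178328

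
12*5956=71472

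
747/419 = 1+328/419 =1.78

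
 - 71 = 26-97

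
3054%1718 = 1336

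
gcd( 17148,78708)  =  12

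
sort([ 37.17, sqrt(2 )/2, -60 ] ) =[-60,sqrt( 2)/2,37.17]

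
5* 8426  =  42130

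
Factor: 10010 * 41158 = 411991580 = 2^2*5^1 * 7^1*11^1*13^2  *  1583^1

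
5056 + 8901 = 13957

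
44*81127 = 3569588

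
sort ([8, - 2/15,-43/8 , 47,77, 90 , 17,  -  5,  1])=[ - 43/8, -5, - 2/15, 1,8,17, 47,  77,  90]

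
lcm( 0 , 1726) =0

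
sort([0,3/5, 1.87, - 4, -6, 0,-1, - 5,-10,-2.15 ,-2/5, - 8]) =[-10,-8, - 6, - 5, - 4,-2.15, - 1, - 2/5, 0 , 0,3/5 , 1.87 ] 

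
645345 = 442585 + 202760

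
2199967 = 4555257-2355290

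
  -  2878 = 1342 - 4220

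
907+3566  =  4473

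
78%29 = 20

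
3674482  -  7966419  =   - 4291937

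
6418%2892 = 634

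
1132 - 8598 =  - 7466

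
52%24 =4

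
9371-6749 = 2622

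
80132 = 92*871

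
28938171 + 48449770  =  77387941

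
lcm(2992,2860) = 194480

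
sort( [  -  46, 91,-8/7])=[ - 46, - 8/7,91] 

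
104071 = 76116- - 27955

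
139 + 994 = 1133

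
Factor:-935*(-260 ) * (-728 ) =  - 2^5*5^2 * 7^1*11^1* 13^2*17^1 = - 176976800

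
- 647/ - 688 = 647/688 = 0.94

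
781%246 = 43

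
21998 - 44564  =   - 22566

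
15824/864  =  989/54 = 18.31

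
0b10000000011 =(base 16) 403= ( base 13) 610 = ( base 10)1027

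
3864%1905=54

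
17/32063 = 17/32063 = 0.00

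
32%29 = 3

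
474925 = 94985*5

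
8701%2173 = 9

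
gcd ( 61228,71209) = 1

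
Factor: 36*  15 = 540 = 2^2*3^3  *  5^1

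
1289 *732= 943548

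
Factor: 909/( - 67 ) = -3^2 * 67^(-1)*101^1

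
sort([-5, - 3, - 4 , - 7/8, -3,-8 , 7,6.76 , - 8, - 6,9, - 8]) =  [ - 8 , - 8, - 8,-6, - 5 , - 4, - 3, - 3, - 7/8,6.76 , 7,9 ] 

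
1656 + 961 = 2617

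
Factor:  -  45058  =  -2^1*13^1*1733^1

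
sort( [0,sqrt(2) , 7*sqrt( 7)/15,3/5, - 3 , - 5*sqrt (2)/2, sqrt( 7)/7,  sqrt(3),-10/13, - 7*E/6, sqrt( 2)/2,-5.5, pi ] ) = [ -5.5, - 5*sqrt( 2) /2,- 7*E/6, - 3, - 10/13, 0, sqrt ( 7)/7 , 3/5, sqrt(2)/2,  7*sqrt( 7 ) /15, sqrt(  2 ), sqrt(3),pi ] 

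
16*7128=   114048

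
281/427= 281/427 = 0.66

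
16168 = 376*43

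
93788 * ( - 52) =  - 4876976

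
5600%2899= 2701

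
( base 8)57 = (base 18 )2B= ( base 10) 47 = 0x2F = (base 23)21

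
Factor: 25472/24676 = 32/31=2^5 * 31^ ( - 1 ) 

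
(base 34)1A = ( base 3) 1122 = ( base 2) 101100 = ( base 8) 54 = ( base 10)44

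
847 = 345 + 502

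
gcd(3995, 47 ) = 47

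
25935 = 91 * 285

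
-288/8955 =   -  1+963/995 = -0.03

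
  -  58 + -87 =-145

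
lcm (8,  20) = 40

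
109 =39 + 70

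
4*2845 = 11380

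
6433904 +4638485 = 11072389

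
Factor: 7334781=3^1*  2444927^1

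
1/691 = 1/691 = 0.00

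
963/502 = 963/502  =  1.92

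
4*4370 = 17480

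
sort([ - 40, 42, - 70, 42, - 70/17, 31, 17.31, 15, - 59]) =[ - 70,-59,-40, - 70/17,  15, 17.31,31, 42, 42 ] 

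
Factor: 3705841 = 3705841^1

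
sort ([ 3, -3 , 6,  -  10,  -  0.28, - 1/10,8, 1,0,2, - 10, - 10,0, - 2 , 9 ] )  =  [ - 10,- 10, - 10, - 3, -2, - 0.28, -1/10,0, 0,1,2, 3, 6,8,9]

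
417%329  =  88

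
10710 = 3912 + 6798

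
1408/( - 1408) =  - 1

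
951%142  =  99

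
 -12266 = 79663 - 91929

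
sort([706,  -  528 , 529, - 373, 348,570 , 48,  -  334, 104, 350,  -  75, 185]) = [ - 528 ,  -  373, - 334 , - 75, 48,  104 , 185,348 , 350 , 529,570,706 ]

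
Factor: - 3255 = -3^1*5^1 * 7^1*31^1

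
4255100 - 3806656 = 448444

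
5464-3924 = 1540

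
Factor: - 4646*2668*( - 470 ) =2^4*5^1*23^2*29^1*47^1* 101^1= 5825898160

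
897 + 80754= 81651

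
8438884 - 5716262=2722622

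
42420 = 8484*5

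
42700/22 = 1940 + 10/11= 1940.91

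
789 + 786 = 1575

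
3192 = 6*532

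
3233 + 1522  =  4755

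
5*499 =2495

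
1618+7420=9038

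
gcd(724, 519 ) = 1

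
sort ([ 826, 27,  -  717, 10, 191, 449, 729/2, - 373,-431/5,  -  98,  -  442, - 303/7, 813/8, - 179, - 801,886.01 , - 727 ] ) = [ - 801,  -  727, -717, - 442,-373, - 179, - 98 ,-431/5, - 303/7,10 , 27 , 813/8,191, 729/2, 449,826 , 886.01 ]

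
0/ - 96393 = 0/1 = - 0.00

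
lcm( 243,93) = 7533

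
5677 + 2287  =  7964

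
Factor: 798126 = 2^1 * 3^1*7^1*31^1*613^1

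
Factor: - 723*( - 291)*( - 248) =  - 2^3*3^2 * 31^1*97^1*241^1= - 52177464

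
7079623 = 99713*71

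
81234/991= 81234/991 = 81.97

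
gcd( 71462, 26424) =2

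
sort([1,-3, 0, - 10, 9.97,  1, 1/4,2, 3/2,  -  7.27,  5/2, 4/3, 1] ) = [-10, - 7.27, - 3,0, 1/4,1, 1, 1, 4/3, 3/2, 2, 5/2, 9.97]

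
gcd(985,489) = 1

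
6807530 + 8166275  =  14973805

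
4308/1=4308=4308.00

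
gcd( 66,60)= 6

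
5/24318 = 5/24318= 0.00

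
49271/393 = 49271/393 = 125.37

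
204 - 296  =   - 92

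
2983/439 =2983/439 = 6.79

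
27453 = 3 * 9151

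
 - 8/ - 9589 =8/9589 = 0.00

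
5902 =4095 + 1807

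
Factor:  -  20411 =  - 20411^1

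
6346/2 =3173 = 3173.00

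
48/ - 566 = - 1 + 259/283 = - 0.08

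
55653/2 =27826 + 1/2 = 27826.50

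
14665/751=14665/751  =  19.53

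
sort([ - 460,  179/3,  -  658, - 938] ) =[ - 938 , - 658, - 460, 179/3 ] 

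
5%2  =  1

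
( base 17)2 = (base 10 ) 2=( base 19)2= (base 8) 2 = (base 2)10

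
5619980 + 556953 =6176933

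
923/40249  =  923/40249 = 0.02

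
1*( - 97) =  - 97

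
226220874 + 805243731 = 1031464605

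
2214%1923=291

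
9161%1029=929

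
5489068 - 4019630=1469438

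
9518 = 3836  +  5682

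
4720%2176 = 368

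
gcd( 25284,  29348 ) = 4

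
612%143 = 40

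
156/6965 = 156/6965 = 0.02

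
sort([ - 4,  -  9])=[ - 9, - 4]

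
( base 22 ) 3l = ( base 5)322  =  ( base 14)63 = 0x57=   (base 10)87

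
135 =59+76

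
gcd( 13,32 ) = 1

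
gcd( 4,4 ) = 4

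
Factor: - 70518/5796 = - 73/6 =- 2^(-1)*3^( - 1 )*73^1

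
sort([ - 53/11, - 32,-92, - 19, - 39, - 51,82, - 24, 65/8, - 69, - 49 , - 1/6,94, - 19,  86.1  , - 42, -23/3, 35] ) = [ - 92, - 69, - 51, - 49,  -  42,  -  39, - 32 , - 24, - 19, - 19, - 23/3, - 53/11, - 1/6, 65/8,  35, 82,86.1, 94]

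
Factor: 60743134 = 2^1*331^1*91757^1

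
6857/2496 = 2 + 1865/2496 = 2.75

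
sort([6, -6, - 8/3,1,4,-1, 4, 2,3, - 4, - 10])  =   [ - 10, - 6, - 4, - 8/3,  -  1,1,2, 3,4, 4, 6] 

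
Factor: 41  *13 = 533 = 13^1*41^1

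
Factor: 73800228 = 2^2*3^1*6150019^1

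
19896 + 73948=93844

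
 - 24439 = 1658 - 26097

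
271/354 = 271/354 = 0.77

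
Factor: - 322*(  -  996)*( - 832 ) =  - 2^9 * 3^1 * 7^1*13^1*23^1 * 83^1 = - 266832384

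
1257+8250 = 9507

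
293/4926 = 293/4926= 0.06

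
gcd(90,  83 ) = 1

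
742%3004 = 742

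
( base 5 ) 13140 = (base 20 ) 2C5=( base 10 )1045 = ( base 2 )10000010101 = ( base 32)10L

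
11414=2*5707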